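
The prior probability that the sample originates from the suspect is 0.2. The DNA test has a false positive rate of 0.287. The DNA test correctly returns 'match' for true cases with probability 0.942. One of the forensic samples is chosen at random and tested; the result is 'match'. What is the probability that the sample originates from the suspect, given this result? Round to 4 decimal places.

Write H for 'the sample originates from the suspect'. Prior odds H:¬H = 0.2/0.8 = 0.25000. For the 'match' outcome, the likelihood ratio is 0.942/0.287 = 3.2822.
Posterior odds = 0.25000 × 3.2822 = 0.82056, so P(H|E) = 0.82056/(1+0.82056) = 0.4507.

P(H | E) ≈ 0.4507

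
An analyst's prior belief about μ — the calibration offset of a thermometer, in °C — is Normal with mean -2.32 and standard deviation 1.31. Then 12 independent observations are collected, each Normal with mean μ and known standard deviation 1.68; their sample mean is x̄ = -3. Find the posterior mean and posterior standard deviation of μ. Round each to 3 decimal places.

Posterior mean ≈ -2.918; posterior SD ≈ 0.455

Prior precision 1/τ₀² = 1/1.31² = 0.582717; data precision n/σ² = 12/1.68² = 4.25170.
Posterior precision = 0.582717 + 4.25170 = 4.83442, giving posterior SD = 1/√4.83442 = 0.455.
Posterior mean = (0.582717·-2.32 + 4.25170·-3) / 4.83442 = -2.918.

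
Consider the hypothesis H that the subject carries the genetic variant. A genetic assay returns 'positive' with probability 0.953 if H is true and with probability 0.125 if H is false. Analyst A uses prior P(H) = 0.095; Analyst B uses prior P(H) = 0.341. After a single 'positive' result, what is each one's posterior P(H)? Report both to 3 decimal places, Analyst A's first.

Analyst A: 0.445; Analyst B: 0.798

The likelihood ratio for a 'positive' result is 0.953/0.125 = 7.6240.
Analyst A: prior odds 0.095/0.905 = 0.10497; posterior odds 0.80031; posterior probability 0.445.
Analyst B: prior odds 0.341/0.659 = 0.51745; posterior odds 3.9450; posterior probability 0.798.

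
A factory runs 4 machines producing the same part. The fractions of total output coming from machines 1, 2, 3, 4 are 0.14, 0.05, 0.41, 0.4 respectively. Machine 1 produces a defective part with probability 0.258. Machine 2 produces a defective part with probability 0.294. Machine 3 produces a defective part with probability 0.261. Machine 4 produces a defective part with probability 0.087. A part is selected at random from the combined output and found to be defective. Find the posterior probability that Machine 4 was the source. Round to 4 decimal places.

Tabulate prior·likelihood by source: [1] prior 0.14, lik 0.258, product 0.03612; [2] prior 0.05, lik 0.294, product 0.01470; [3] prior 0.41, lik 0.261, product 0.1070; [4] prior 0.4, lik 0.087, product 0.03480.
Normalizing constant = 0.19263; the posterior for Machine 4 is its product over the sum, 0.03480/0.19263 = 0.1807.

Posterior probability ≈ 0.1807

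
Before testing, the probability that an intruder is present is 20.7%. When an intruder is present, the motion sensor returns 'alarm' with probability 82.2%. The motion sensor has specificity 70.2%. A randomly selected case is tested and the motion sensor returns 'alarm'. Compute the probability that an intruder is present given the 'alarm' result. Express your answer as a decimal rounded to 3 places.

Write H for 'an intruder is present'. Prior odds H:¬H = 0.207/0.793 = 0.26103. For the 'alarm' outcome, the likelihood ratio is 0.822/0.298 = 2.7584.
Posterior odds = 0.26103 × 2.7584 = 0.72003, so P(H|E) = 0.72003/(1+0.72003) = 0.419.

P(H | E) ≈ 0.419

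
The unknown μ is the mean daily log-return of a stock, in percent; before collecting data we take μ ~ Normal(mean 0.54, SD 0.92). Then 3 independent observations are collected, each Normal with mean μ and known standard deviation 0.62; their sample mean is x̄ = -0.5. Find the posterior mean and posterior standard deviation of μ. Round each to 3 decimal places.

Posterior mean ≈ -0.363; posterior SD ≈ 0.334

With known σ, the Normal prior is conjugate. Weight on the data is w = (n/σ²)/(n/σ² + 1/τ₀²) = 7.80437/(7.80437+1.18147) = 0.86852.
Posterior mean = w·x̄ + (1−w)·μ₀ = 0.86852·-0.5 + 0.13148·0.54 = -0.363. Posterior variance = 1/(7.80437+1.18147) = 0.111286, so SD = 0.334.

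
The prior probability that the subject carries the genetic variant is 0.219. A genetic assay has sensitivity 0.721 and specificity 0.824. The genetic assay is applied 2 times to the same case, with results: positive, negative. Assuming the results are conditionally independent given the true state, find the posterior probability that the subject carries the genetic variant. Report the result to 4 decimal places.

Posterior P(H) ≈ 0.2800

With H the event that the subject carries the genetic variant, the joint likelihood of the observed sequence is P(data|H) = 0.721·0.279 = 0.20116 and P(data|¬H) = 0.176·0.824 = 0.14502.
Bayes: P(H|data) = 0.219·0.20116 / (0.219·0.20116 + 0.781·0.14502) = 0.044054/0.15732 = 0.2800.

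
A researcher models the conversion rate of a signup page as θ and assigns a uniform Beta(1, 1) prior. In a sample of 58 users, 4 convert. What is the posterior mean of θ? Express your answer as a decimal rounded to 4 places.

Observing 4 successes and 54 failures updates Beta(1, 1) by adding the success and failure counts to the two shape parameters: α = 1+4 = 5, β = 1+54 = 55.
Posterior mean = α/(α+β) = 5/60 = 0.0833.

Posterior mean ≈ 0.0833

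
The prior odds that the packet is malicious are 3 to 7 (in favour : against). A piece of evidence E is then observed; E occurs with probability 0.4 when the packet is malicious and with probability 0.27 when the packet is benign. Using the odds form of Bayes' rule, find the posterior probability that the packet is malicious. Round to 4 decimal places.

Prior odds = 3/7 = 0.42857.
Likelihood ratio for E = 0.4/0.27 = 1.4815.
Posterior odds = prior odds × LR = 0.63492.
Posterior probability = odds/(1+odds) = 0.63492/1.6349 = 0.3883.

Posterior probability ≈ 0.3883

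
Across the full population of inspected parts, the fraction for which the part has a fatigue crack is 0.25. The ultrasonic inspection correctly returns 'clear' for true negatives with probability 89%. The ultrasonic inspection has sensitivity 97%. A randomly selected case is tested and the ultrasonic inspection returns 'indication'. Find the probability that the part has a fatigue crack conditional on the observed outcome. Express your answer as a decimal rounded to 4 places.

Let H be the event that the part has a fatigue crack. P(H) = 0.25, so P(¬H) = 0.75. With E the 'indication' result, P(E|H) = 0.97 and P(E|¬H) = 0.11.
P(E) = 0.97·0.25 + 0.11·0.75 = 0.24250 + 0.082500 = 0.32500.
By Bayes' theorem, P(H|E) = 0.24250 / 0.32500 = 0.7462.

P(H | E) ≈ 0.7462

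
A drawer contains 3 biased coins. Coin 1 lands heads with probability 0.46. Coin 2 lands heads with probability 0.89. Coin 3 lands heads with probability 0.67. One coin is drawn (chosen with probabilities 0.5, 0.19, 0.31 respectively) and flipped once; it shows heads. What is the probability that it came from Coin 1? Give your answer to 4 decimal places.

P(heads|C1) = 0.46; P(heads|C2) = 0.89; P(heads|C3) = 0.67.
Prior × likelihood for each source: 0.5·0.46=0.2300, 0.19·0.89=0.1691, 0.31·0.67=0.2077. Summing gives P(heads) = 0.60680.
P(Coin 1 | heads) = 0.2300 / 0.60680 = 0.3790.

Posterior probability ≈ 0.3790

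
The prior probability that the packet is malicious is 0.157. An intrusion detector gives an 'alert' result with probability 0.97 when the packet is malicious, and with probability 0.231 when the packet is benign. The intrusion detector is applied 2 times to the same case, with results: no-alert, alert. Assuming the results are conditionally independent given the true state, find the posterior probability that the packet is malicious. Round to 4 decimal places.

Posterior P(H) ≈ 0.0296

With H the event that the packet is malicious, the joint likelihood of the observed sequence is P(data|H) = 0.03·0.97 = 0.029100 and P(data|¬H) = 0.769·0.231 = 0.17764.
Bayes: P(H|data) = 0.157·0.029100 / (0.157·0.029100 + 0.843·0.17764) = 0.0045687/0.15432 = 0.0296.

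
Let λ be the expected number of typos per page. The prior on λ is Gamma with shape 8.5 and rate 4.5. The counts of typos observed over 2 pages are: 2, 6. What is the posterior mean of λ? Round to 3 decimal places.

The Poisson likelihood adds the total count to the shape and the number of exposure periods to the rate. Here ∑xᵢ = 8 and n = 2, so shape 8.5→16.5 and rate 4.5→6.5.
Posterior mean = shape/rate = 16.5/6.5 = 2.538.

Posterior mean ≈ 2.538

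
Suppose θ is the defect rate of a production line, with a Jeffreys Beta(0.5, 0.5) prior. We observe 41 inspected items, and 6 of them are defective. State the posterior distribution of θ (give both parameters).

Posterior: Beta(6.5, 35.5)

The binomial likelihood is conjugate to the Beta prior: with 6 successes and 35 failures, the posterior is Beta(0.5+6, 0.5+35) = Beta(6.5, 35.5).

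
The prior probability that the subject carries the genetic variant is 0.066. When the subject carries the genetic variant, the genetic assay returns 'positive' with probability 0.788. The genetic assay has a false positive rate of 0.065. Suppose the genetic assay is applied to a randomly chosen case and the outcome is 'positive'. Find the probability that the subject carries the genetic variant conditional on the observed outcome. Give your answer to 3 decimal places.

P(H | E) ≈ 0.461

Let H be the event that the subject carries the genetic variant. P(H) = 0.066, so P(¬H) = 0.934. With E the 'positive' result, P(E|H) = 0.788 and P(E|¬H) = 0.065.
P(E) = 0.788·0.066 + 0.065·0.934 = 0.052008 + 0.060710 = 0.11272.
By Bayes' theorem, P(H|E) = 0.052008 / 0.11272 = 0.461.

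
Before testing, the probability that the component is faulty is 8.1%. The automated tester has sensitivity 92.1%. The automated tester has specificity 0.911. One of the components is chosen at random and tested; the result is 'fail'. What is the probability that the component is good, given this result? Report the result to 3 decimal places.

Write H for 'the component is faulty'. Prior odds H:¬H = 0.081/0.919 = 0.088139. For the 'fail' outcome, the likelihood ratio is 0.921/0.089 = 10.348.
Posterior odds = 0.088139 × 10.348 = 0.91209, so P(H|E) = 0.91209/(1+0.91209) = 0.477. Then P(¬H|E) = 1 − 0.477 = 0.523.

P(¬H | E) ≈ 0.523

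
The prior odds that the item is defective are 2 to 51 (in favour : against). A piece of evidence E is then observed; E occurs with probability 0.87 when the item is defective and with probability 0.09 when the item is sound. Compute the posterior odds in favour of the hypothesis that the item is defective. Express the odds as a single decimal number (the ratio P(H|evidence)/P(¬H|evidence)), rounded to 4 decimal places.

Prior odds = 2/51 = 0.039216.
Likelihood ratio for E = 0.87/0.09 = 9.6667.
Posterior odds = prior odds × LR = 0.37908.

Posterior odds ≈ 0.3791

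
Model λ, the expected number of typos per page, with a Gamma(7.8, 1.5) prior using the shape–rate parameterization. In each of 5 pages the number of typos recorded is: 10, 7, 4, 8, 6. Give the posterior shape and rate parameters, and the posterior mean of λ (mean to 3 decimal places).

The Poisson likelihood adds the total count to the shape and the number of exposure periods to the rate. Here ∑xᵢ = 35 and n = 5, so shape 7.8→42.8 and rate 1.5→6.5.
Posterior mean = shape/rate = 42.8/6.5 = 6.585.

Posterior: Gamma(shape=42.8, rate=6.5); mean ≈ 6.585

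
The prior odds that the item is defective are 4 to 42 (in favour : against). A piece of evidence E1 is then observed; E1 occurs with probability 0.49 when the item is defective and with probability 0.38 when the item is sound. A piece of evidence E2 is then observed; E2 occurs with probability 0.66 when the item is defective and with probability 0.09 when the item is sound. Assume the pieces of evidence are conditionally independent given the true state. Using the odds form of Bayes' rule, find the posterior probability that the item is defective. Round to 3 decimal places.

Posterior probability ≈ 0.474

Prior odds = 4/42 = 0.095238.
Likelihood ratio for E1 = 0.49/0.38 = 1.2895.
Likelihood ratio for E2 = 0.66/0.09 = 7.3333.
Posterior odds = prior odds × LR₁ × LR₂ = 0.90058.
Posterior probability = odds/(1+odds) = 0.90058/1.9006 = 0.474.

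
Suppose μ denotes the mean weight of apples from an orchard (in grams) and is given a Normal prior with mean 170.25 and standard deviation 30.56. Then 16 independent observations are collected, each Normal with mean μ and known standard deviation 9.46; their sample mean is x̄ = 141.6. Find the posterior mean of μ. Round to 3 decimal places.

Prior precision 1/τ₀² = 1/30.56² = 0.00107076; data precision n/σ² = 16/9.46² = 0.178788.
Posterior precision = 0.00107076 + 0.178788 = 0.179858.
Posterior mean = (0.00107076·170.25 + 0.178788·141.6) / 0.179858 = 141.771.

Posterior mean ≈ 141.771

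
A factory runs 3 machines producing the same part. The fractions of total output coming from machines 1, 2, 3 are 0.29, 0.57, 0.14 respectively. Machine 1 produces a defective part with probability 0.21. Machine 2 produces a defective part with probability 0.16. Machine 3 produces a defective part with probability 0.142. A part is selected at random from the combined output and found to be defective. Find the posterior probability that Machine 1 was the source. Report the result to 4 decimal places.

P(defective|M1) = 0.21; P(defective|M2) = 0.16; P(defective|M3) = 0.142.
Prior × likelihood for each source: 0.29·0.21=0.06090, 0.57·0.16=0.09120, 0.14·0.142=0.01988. Summing gives P(defective) = 0.17198.
P(Machine 1 | defective) = 0.06090 / 0.17198 = 0.3541.

Posterior probability ≈ 0.3541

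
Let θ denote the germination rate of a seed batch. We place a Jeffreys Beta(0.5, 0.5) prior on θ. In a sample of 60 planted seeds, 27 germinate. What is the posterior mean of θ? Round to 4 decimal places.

The binomial likelihood is conjugate to the Beta prior: with 27 successes and 33 failures, the posterior is Beta(0.5+27, 0.5+33) = Beta(27.5, 33.5).
Posterior mean = α/(α+β) = 27.5/61 = 0.4508.

Posterior mean ≈ 0.4508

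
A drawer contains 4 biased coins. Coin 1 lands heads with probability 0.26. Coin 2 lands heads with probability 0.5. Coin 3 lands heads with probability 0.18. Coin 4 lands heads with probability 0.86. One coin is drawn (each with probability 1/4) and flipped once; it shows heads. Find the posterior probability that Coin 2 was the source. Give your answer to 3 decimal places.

Posterior probability ≈ 0.278

P(heads|C1) = 0.26; P(heads|C2) = 0.5; P(heads|C3) = 0.18; P(heads|C4) = 0.86.
Prior × likelihood for each source: 0.25·0.26=0.06500, 0.25·0.5=0.1250, 0.25·0.18=0.04500, 0.25·0.86=0.2150. Summing gives P(heads) = 0.45000.
P(Coin 2 | heads) = 0.1250 / 0.45000 = 0.278.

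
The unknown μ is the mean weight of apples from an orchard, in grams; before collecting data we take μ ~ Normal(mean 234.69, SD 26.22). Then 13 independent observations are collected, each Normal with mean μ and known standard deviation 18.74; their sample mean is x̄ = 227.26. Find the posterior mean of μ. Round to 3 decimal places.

Posterior mean ≈ 227.541

With known σ, the Normal prior is conjugate. Weight on the data is w = (n/σ²)/(n/σ² + 1/τ₀²) = 0.0370173/(0.0370173+0.00145457) = 0.96219.
Posterior mean = w·x̄ + (1−w)·μ₀ = 0.96219·227.26 + 0.037809·234.69 = 227.541.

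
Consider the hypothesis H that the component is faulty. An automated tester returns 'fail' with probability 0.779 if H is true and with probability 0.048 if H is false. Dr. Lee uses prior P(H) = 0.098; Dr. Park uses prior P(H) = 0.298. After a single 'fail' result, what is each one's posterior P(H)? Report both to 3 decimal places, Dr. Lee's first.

Dr. Lee: 0.638; Dr. Park: 0.873

P('+'|H) = 0.779, P('+'|¬H) = 0.048.
Dr. Lee: numerator 0.779·0.098 = 0.076342; evidence = 0.076342+0.048·0.902 = 0.11964; posterior = 0.638.
Dr. Park: numerator 0.779·0.298 = 0.23214; evidence = 0.23214+0.048·0.702 = 0.26584; posterior = 0.873.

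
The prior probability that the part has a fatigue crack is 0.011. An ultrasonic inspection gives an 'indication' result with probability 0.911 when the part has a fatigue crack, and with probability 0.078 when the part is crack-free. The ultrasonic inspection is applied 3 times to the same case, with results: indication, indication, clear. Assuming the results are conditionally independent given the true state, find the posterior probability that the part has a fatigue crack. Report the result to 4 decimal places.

With H the event that the part has a fatigue crack, the joint likelihood of the observed sequence is P(data|H) = 0.911·0.911·0.089 = 0.073863 and P(data|¬H) = 0.078·0.078·0.922 = 0.0056094.
Bayes: P(H|data) = 0.011·0.073863 / (0.011·0.073863 + 0.989·0.0056094) = 0.00081249/0.0063602 = 0.1277.

Posterior P(H) ≈ 0.1277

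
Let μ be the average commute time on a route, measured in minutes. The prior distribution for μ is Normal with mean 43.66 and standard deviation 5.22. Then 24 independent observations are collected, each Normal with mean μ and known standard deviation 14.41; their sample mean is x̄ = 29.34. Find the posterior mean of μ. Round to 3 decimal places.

Prior precision 1/τ₀² = 1/5.22² = 0.0366994; data precision n/σ² = 24/14.41² = 0.115580.
Posterior precision = 0.0366994 + 0.115580 = 0.152280.
Posterior mean = (0.0366994·43.66 + 0.115580·29.34) / 0.152280 = 32.791.

Posterior mean ≈ 32.791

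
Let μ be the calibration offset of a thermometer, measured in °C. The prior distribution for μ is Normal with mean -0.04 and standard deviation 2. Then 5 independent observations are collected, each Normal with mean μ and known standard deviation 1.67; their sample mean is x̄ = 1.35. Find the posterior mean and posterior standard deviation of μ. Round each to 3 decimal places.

With known σ, the Normal prior is conjugate. Weight on the data is w = (n/σ²)/(n/σ² + 1/τ₀²) = 1.79282/(1.79282+0.250000) = 0.87762.
Posterior mean = w·x̄ + (1−w)·μ₀ = 0.87762·1.35 + 0.12238·-0.04 = 1.180. Posterior variance = 1/(1.79282+0.250000) = 0.489519, so SD = 0.700.

Posterior mean ≈ 1.180; posterior SD ≈ 0.700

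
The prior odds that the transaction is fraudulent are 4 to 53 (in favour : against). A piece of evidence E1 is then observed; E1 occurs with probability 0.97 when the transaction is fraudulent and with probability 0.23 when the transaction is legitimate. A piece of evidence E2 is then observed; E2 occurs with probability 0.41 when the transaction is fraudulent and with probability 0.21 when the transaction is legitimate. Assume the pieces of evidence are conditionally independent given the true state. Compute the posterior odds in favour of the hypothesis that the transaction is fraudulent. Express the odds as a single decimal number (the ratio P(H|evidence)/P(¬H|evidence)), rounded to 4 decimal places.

Posterior odds ≈ 0.6214

Prior odds = 4/53 = 0.075472.
Likelihood ratio for E1 = 0.97/0.23 = 4.2174.
Likelihood ratio for E2 = 0.41/0.21 = 1.9524.
Posterior odds = prior odds × LR₁ × LR₂ = 0.62143.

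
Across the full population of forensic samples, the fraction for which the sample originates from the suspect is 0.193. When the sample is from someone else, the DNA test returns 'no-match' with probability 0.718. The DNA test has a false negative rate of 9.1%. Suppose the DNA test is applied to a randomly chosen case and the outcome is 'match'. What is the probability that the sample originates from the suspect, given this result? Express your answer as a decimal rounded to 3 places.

Write H for 'the sample originates from the suspect'. Prior odds H:¬H = 0.193/0.807 = 0.23916. For the 'match' outcome, the likelihood ratio is 0.909/0.282 = 3.2234.
Posterior odds = 0.23916 × 3.2234 = 0.77090, so P(H|E) = 0.77090/(1+0.77090) = 0.435.

P(H | E) ≈ 0.435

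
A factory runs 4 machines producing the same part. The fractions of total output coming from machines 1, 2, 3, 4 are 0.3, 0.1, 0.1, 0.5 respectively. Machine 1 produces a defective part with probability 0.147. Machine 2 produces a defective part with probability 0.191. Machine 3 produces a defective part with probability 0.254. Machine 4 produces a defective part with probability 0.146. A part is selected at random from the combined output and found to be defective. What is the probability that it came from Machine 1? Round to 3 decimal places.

P(defective|M1) = 0.147; P(defective|M2) = 0.191; P(defective|M3) = 0.254; P(defective|M4) = 0.146.
Prior × likelihood for each source: 0.3·0.147=0.04410, 0.1·0.191=0.01910, 0.1·0.254=0.02540, 0.5·0.146=0.07300. Summing gives P(defective) = 0.16160.
P(Machine 1 | defective) = 0.04410 / 0.16160 = 0.273.

Posterior probability ≈ 0.273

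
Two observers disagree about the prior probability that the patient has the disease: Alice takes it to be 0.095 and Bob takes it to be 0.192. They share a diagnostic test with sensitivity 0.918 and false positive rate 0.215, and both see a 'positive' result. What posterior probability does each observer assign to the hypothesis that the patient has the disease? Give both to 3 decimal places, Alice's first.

Alice: 0.309; Bob: 0.504

The likelihood ratio for a 'positive' result is 0.918/0.215 = 4.2698.
Alice: prior odds 0.095/0.905 = 0.10497; posterior odds 0.44821; posterior probability 0.309.
Bob: prior odds 0.192/0.808 = 0.23762; posterior odds 1.0146; posterior probability 0.504.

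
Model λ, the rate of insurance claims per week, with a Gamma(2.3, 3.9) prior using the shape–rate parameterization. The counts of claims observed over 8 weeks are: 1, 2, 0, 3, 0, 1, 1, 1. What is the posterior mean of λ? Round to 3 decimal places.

Total count ∑xᵢ = 9 over n = 8 weeks.
Gamma is conjugate to the Poisson likelihood: posterior is Gamma(shape = 2.3+9 = 11.3, rate = 3.9+8 = 11.9).
E[λ | data] = 11.3/11.9 = 0.950.

Posterior mean ≈ 0.950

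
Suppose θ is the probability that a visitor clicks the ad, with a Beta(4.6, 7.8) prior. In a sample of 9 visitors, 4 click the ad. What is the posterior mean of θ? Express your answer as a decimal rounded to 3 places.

Observing 4 successes and 5 failures updates Beta(4.6, 7.8) by adding the success and failure counts to the two shape parameters: α = 4.6+4 = 8.6, β = 7.8+5 = 12.8.
E[θ | data] = 8.6/(8.6+12.8) = 0.402.

Posterior mean ≈ 0.402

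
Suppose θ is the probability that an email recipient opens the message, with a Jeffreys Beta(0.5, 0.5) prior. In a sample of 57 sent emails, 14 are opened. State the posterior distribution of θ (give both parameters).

Posterior: Beta(14.5, 43.5)

The binomial likelihood is conjugate to the Beta prior: with 14 successes and 43 failures, the posterior is Beta(0.5+14, 0.5+43) = Beta(14.5, 43.5).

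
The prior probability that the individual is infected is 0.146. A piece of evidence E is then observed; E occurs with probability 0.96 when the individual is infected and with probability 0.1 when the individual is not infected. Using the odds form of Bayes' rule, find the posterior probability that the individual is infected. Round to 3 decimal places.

Prior odds = 0.146/(1−0.146) = 0.17096. In log-odds, ln(0.17096) = -1.7663.
Add log likelihood ratio: ln(9.6000) = 2.2618.
Posterior log-odds = 0.49544, so posterior odds = exp(0.49544) = 1.6412. Converting, P(H|E) = 1.6412/2.6412 = 0.621.

Posterior probability ≈ 0.621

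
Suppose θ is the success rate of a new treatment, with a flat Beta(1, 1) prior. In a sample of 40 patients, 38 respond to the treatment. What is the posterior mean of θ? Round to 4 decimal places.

Posterior mean ≈ 0.9286

Observing 38 successes and 2 failures updates Beta(1, 1) by adding the success and failure counts to the two shape parameters: α = 1+38 = 39, β = 1+2 = 3.
Posterior mean = α/(α+β) = 39/42 = 0.9286.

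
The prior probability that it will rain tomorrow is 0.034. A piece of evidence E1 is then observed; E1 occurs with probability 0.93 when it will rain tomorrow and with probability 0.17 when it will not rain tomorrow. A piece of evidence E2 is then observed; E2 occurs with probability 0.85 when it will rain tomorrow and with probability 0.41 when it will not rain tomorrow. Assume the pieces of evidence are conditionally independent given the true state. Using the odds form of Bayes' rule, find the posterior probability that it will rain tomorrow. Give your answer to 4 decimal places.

Posterior probability ≈ 0.2853

Prior odds = 0.034/(1−0.034) = 0.035197. In log-odds, ln(0.035197) = -3.3468.
Add log likelihood ratios: ln(5.4706) + ln(2.0732) = 2.4285.
Posterior log-odds = -0.91834, so posterior odds = exp(-0.91834) = 0.39918. Converting, P(H|E) = 0.39918/1.3992 = 0.2853.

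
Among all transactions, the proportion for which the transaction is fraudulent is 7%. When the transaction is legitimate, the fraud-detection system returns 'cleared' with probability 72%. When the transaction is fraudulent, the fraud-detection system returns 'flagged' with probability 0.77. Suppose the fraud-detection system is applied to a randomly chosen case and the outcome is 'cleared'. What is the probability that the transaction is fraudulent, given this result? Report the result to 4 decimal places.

Let H be the event that the transaction is fraudulent. P(H) = 0.07, so P(¬H) = 0.93. With E the 'cleared' result, P(E|H) = 0.23 and P(E|¬H) = 0.72.
P(E) = 0.23·0.07 + 0.72·0.93 = 0.016100 + 0.66960 = 0.68570.
By Bayes' theorem, P(H|E) = 0.016100 / 0.68570 = 0.0235.

P(H | E) ≈ 0.0235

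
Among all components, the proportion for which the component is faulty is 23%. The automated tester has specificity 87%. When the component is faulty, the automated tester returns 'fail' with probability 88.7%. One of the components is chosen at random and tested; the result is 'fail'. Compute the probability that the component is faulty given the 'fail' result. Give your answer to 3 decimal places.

Write H for 'the component is faulty'. Prior odds H:¬H = 0.23/0.77 = 0.29870. For the 'fail' outcome, the likelihood ratio is 0.887/0.13 = 6.8231.
Posterior odds = 0.29870 × 6.8231 = 2.0381, so P(H|E) = 2.0381/(1+2.0381) = 0.671.

P(H | E) ≈ 0.671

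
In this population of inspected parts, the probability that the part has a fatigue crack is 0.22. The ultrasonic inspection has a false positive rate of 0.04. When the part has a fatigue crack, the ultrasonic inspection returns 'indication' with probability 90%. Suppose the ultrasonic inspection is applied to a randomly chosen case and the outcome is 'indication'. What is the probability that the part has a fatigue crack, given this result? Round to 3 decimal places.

P(H | E) ≈ 0.864

Let H be the event that the part has a fatigue crack. P(H) = 0.22, so P(¬H) = 0.78. With E the 'indication' result, P(E|H) = 0.9 and P(E|¬H) = 0.04.
P(E) = 0.9·0.22 + 0.04·0.78 = 0.19800 + 0.031200 = 0.22920.
By Bayes' theorem, P(H|E) = 0.19800 / 0.22920 = 0.864.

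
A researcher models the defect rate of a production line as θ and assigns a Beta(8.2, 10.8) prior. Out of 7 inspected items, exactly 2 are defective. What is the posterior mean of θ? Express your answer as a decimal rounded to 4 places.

Posterior mean ≈ 0.3923

The binomial likelihood is conjugate to the Beta prior: with 2 successes and 5 failures, the posterior is Beta(8.2+2, 10.8+5) = Beta(10.2, 15.8).
E[θ | data] = 10.2/(10.2+15.8) = 0.3923.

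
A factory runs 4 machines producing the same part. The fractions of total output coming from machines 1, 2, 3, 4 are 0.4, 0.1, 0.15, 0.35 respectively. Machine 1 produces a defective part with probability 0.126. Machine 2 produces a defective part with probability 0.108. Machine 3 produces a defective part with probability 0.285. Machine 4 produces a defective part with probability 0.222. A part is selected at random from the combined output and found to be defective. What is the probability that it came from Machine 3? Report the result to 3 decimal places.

P(defective|M1) = 0.126; P(defective|M2) = 0.108; P(defective|M3) = 0.285; P(defective|M4) = 0.222.
Prior × likelihood for each source: 0.4·0.126=0.05040, 0.1·0.108=0.01080, 0.15·0.285=0.04275, 0.35·0.222=0.07770. Summing gives P(defective) = 0.18165.
P(Machine 3 | defective) = 0.04275 / 0.18165 = 0.235.

Posterior probability ≈ 0.235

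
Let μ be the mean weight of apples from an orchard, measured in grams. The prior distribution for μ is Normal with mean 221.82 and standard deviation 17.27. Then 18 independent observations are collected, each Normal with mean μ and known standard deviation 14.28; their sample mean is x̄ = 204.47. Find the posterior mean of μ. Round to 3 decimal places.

With known σ, the Normal prior is conjugate. Weight on the data is w = (n/σ²)/(n/σ² + 1/τ₀²) = 0.0882706/(0.0882706+0.00335286) = 0.96341.
Posterior mean = w·x̄ + (1−w)·μ₀ = 0.96341·204.47 + 0.036594·221.82 = 205.105.

Posterior mean ≈ 205.105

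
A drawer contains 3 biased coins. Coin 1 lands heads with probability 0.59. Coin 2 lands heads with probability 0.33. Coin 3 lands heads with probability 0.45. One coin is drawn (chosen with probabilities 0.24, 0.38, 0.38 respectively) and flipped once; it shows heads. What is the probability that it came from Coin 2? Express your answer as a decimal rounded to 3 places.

Tabulate prior·likelihood by source: [1] prior 0.24, lik 0.59, product 0.1416; [2] prior 0.38, lik 0.33, product 0.1254; [3] prior 0.38, lik 0.45, product 0.1710.
Normalizing constant = 0.43800; the posterior for Coin 2 is its product over the sum, 0.1254/0.43800 = 0.286.

Posterior probability ≈ 0.286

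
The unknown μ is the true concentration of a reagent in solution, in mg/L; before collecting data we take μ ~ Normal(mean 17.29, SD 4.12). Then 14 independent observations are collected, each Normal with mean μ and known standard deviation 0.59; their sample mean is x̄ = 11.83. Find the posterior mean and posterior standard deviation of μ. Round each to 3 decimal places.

Posterior mean ≈ 11.838; posterior SD ≈ 0.158

Prior precision 1/τ₀² = 1/4.12² = 0.0589122; data precision n/σ² = 14/0.59² = 40.2183.
Posterior precision = 0.0589122 + 40.2183 = 40.2772, giving posterior SD = 1/√40.2772 = 0.158.
Posterior mean = (0.0589122·17.29 + 40.2183·11.83) / 40.2772 = 11.838.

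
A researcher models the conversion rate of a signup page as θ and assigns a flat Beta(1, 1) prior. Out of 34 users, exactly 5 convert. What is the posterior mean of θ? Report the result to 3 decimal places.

The binomial likelihood is conjugate to the Beta prior: with 5 successes and 29 failures, the posterior is Beta(1+5, 1+29) = Beta(6, 30).
E[θ | data] = 6/(6+30) = 0.167.

Posterior mean ≈ 0.167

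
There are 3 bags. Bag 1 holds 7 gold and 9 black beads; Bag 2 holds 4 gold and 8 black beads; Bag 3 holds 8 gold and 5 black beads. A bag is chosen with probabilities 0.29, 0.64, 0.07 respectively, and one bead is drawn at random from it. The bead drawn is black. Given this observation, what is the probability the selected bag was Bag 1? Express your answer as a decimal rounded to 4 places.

Posterior probability ≈ 0.2645

Tabulate prior·likelihood by source: [1] prior 0.29, lik 0.5625, product 0.1631; [2] prior 0.64, lik 0.6667, product 0.4267; [3] prior 0.07, lik 0.3846, product 0.02692.
Normalizing constant = 0.61671; the posterior for Bag 1 is its product over the sum, 0.1631/0.61671 = 0.2645.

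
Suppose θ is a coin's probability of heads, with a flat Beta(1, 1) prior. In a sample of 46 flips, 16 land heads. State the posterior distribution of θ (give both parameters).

Observing 16 successes and 30 failures updates Beta(1, 1) by adding the success and failure counts to the two shape parameters: α = 1+16 = 17, β = 1+30 = 31.

Posterior: Beta(17, 31)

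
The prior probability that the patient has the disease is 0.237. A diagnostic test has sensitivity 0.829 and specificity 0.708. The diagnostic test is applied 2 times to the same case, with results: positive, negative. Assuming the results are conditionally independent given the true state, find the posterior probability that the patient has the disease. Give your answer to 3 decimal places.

Posterior P(H) ≈ 0.176

Let H be the event that the patient has the disease; start with P(H) = 0.237. P('positive'|H) = 0.829, P('positive'|¬H) = 0.292.
Update on result 1 ('positive'): P(H) ← 0.829·0.2370 / (0.829·0.2370 + 0.292·0.7630) = 0.19647/0.41927 = 0.4686.
Update on result 2 ('negative'): P(H) ← 0.171·0.4686 / (0.171·0.4686 + 0.708·0.5314) = 0.080132/0.45636 = 0.1756.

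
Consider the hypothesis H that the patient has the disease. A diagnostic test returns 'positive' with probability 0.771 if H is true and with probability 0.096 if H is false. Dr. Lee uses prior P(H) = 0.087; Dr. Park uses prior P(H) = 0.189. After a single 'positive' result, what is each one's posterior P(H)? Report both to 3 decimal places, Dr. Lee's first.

Dr. Lee: 0.434; Dr. Park: 0.652

The likelihood ratio for a 'positive' result is 0.771/0.096 = 8.0312.
Dr. Lee: prior odds 0.087/0.913 = 0.095290; posterior odds 0.76530; posterior probability 0.434.
Dr. Park: prior odds 0.189/0.811 = 0.23305; posterior odds 1.8716; posterior probability 0.652.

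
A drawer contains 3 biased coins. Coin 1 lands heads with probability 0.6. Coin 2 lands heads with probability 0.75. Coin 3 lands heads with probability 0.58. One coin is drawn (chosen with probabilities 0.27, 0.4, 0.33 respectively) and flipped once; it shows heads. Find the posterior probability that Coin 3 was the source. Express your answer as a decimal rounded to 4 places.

P(heads|C1) = 0.6; P(heads|C2) = 0.75; P(heads|C3) = 0.58.
Prior × likelihood for each source: 0.27·0.6=0.1620, 0.4·0.75=0.3000, 0.33·0.58=0.1914. Summing gives P(heads) = 0.65340.
P(Coin 3 | heads) = 0.1914 / 0.65340 = 0.2929.

Posterior probability ≈ 0.2929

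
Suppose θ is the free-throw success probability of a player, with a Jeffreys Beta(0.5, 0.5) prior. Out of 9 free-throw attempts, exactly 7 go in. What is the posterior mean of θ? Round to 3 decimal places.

Posterior mean ≈ 0.750

The binomial likelihood is conjugate to the Beta prior: with 7 successes and 2 failures, the posterior is Beta(0.5+7, 0.5+2) = Beta(7.5, 2.5).
Posterior mean = α/(α+β) = 7.5/10 = 0.750.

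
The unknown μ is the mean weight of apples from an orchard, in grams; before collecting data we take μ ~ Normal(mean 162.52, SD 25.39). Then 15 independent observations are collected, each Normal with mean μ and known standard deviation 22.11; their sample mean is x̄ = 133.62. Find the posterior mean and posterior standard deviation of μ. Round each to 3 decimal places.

With known σ, the Normal prior is conjugate. Weight on the data is w = (n/σ²)/(n/σ² + 1/τ₀²) = 0.0306841/(0.0306841+0.00155122) = 0.95188.
Posterior mean = w·x̄ + (1−w)·μ₀ = 0.95188·133.62 + 0.048122·162.52 = 135.011. Posterior variance = 1/(0.0306841+0.00155122) = 31.0218, so SD = 5.570.

Posterior mean ≈ 135.011; posterior SD ≈ 5.570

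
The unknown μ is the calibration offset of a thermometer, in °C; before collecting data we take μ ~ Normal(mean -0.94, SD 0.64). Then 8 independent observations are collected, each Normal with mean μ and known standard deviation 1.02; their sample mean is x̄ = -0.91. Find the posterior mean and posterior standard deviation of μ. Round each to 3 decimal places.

Posterior mean ≈ -0.917; posterior SD ≈ 0.314

With known σ, the Normal prior is conjugate. Weight on the data is w = (n/σ²)/(n/σ² + 1/τ₀²) = 7.68935/(7.68935+2.44141) = 0.75901.
Posterior mean = w·x̄ + (1−w)·μ₀ = 0.75901·-0.91 + 0.24099·-0.94 = -0.917. Posterior variance = 1/(7.68935+2.44141) = 0.0987093, so SD = 0.314.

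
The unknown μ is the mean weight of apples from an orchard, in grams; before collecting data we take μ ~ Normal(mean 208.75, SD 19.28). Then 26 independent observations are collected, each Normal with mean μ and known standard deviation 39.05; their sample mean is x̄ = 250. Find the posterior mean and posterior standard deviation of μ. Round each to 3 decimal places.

With known σ, the Normal prior is conjugate. Weight on the data is w = (n/σ²)/(n/σ² + 1/τ₀²) = 0.0170503/(0.0170503+0.00269021) = 0.86372.
Posterior mean = w·x̄ + (1−w)·μ₀ = 0.86372·250 + 0.13628·208.75 = 244.379. Posterior variance = 1/(0.0170503+0.00269021) = 50.6573, so SD = 7.117.

Posterior mean ≈ 244.379; posterior SD ≈ 7.117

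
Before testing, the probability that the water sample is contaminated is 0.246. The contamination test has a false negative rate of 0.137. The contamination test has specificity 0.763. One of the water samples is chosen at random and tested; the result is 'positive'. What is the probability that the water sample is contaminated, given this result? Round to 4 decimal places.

P(H | E) ≈ 0.5430

Write H for 'the water sample is contaminated'. Prior odds H:¬H = 0.246/0.754 = 0.32626. For the 'positive' outcome, the likelihood ratio is 0.863/0.237 = 3.6414.
Posterior odds = 0.32626 × 3.6414 = 1.1880, so P(H|E) = 1.1880/(1+1.1880) = 0.5430.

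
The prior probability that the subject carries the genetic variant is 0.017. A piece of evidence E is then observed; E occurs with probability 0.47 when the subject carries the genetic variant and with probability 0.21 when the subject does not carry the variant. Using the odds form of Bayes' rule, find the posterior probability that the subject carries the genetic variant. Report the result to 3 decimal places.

Prior odds = 0.017/(1−0.017) = 0.017294. In log-odds, ln(0.017294) = -4.0574.
Add log likelihood ratio: ln(2.2381) = 0.80563.
Posterior log-odds = -3.2518, so posterior odds = exp(-3.2518) = 0.038706. Converting, P(H|E) = 0.038706/1.0387 = 0.037.

Posterior probability ≈ 0.037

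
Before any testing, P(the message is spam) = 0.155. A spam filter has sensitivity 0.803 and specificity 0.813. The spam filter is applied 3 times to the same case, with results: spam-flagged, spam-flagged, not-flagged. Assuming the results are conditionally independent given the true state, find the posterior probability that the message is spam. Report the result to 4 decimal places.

Posterior P(H) ≈ 0.4504

Let H be the event that the message is spam; start with P(H) = 0.155. P('spam-flagged'|H) = 0.803, P('spam-flagged'|¬H) = 0.187.
Update on result 1 ('spam-flagged'): P(H) ← 0.803·0.1550 / (0.803·0.1550 + 0.187·0.8450) = 0.12447/0.28248 = 0.4406.
Update on result 2 ('spam-flagged'): P(H) ← 0.803·0.4406 / (0.803·0.4406 + 0.187·0.5594) = 0.35381/0.45842 = 0.7718.
Update on result 3 ('not-flagged'): P(H) ← 0.197·0.7718 / (0.197·0.7718 + 0.813·0.2282) = 0.15205/0.33756 = 0.4504.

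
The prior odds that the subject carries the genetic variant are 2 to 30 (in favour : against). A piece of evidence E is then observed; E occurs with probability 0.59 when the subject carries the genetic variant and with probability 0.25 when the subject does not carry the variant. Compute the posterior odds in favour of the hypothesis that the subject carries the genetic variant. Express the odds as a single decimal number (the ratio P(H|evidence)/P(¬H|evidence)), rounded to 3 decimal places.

Posterior odds ≈ 0.157

Prior odds = 2/30 = 0.066667. In log-odds, ln(0.066667) = -2.7081.
Add log likelihood ratio: ln(2.3600) = 0.85866.
Posterior log-odds = -1.8494, so posterior odds = exp(-1.8494) = 0.15733.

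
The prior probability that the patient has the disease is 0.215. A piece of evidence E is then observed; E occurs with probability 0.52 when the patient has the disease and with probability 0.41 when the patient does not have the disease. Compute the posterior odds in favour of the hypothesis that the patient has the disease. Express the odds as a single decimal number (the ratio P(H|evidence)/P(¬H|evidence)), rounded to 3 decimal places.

Prior odds = 0.215/(1−0.215) = 0.27389.
Likelihood ratio for E = 0.52/0.41 = 1.2683.
Posterior odds = prior odds × LR = 0.34737.

Posterior odds ≈ 0.347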